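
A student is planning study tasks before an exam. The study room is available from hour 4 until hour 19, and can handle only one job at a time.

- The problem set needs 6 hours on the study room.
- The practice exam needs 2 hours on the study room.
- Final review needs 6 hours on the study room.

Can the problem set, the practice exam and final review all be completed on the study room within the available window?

Yes

The study room window is 19 − 4 = 15 hours.
Running back to back, the jobs need 6 + 2 + 6 = 14 hours on the study room.
Since 14 ≤ 15, they fit within the window.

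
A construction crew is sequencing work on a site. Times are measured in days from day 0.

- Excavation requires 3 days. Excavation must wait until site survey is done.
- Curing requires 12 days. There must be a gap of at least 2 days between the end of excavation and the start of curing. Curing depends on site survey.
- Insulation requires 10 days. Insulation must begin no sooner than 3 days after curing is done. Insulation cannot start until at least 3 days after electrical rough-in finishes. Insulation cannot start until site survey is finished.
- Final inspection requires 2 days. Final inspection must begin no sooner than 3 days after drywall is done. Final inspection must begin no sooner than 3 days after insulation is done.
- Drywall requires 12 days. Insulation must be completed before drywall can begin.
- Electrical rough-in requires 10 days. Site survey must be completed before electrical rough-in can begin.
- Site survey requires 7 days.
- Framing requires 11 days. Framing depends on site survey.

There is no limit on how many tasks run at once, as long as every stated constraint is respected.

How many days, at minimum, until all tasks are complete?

Site survey can start immediately at day 0; it finishes at day 7.
Electrical rough-in waits on site survey (finishes day 7), so it starts at day 7 and finishes at 7 + 10 = day 17.
Framing waits on site survey (finishes day 7), so it starts at day 7 and finishes at 7 + 11 = day 18.
Excavation waits on site survey (finishes day 7), so it starts at day 7 and finishes at 7 + 3 = day 10.
Curing needs all of excavation (finishes day 10, plus 2-day gap → day 12); site survey (finishes day 7). That puts its earliest start at day 12; it finishes at 12 + 12 = day 24.
Insulation needs all of curing (finishes day 24, plus 3-day gap → day 27); electrical rough-in (finishes day 17, plus 3-day gap → day 20); site survey (finishes day 7). That puts its earliest start at day 27; it finishes at 27 + 10 = day 37.
Drywall cannot begin until insulation (finishes day 37). It runs from day 37 to 37 + 12 = day 49.
For final inspection: drywall (finishes day 49, plus 3-day gap → day 52); insulation (finishes day 37, plus 3-day gap → day 40). Taking the maximum gives a start of day 52, and it finishes at 52 + 2 = day 54.
All tasks are finished once the last one completes. Finish times: Site survey at 7, Excavation at 10, Curing at 24, Framing at 18, Electrical rough-in at 17, Insulation at 37, Drywall at 49, Final inspection at 54. The latest is day 54.

54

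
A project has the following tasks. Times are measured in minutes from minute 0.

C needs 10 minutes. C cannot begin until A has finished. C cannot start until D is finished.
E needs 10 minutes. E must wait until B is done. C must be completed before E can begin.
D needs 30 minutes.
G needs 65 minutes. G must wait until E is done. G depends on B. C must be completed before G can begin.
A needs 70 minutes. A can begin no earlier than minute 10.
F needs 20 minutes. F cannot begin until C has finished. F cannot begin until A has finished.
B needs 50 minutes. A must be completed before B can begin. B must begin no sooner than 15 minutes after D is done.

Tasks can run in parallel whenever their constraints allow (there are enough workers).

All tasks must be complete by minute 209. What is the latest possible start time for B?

Nothing follows G; the deadline of minute 209 is its only limit. It must start by 209 − 65 = minute 144.
E has to be done before G (must start by minute 144). That means finishing by minute 144, i.e. starting by 144 − 10 = minute 134.
B must finish in time for E (must start by minute 134); G (must start by minute 144). The tightest is minute 134, so B must start by 134 − 50 = minute 84.

84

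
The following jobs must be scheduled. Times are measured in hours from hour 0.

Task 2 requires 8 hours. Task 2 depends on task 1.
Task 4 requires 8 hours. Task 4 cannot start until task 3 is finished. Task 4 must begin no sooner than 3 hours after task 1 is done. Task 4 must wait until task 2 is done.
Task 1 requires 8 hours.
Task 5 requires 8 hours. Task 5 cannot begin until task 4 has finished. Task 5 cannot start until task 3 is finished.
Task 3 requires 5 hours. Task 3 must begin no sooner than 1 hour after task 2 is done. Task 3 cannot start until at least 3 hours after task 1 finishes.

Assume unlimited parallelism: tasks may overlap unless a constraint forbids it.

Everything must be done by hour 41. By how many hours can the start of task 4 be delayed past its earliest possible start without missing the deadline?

Task 1 can start immediately at hour 0; it finishes at hour 8.
After task 1 (finishes hour 8), task 2 can start at hour 8 and finishes at hour 16.
Task 3 needs all of task 2 (finishes hour 16, plus 1-hour gap → hour 17); task 1 (finishes hour 8, plus 3-hour gap → hour 11). That puts its earliest start at hour 17; it finishes at 17 + 5 = hour 22.
Task 4 has to wait for task 3 (finishes hour 22); task 1 (finishes hour 8, plus 3-hour gap → hour 11); task 2 (finishes hour 16). The latest of these is hour 22, so task 4 runs hour 22 to 22 + 8 = hour 30.

Working backward from the deadline:
Task 5 must finish by hour 41; it takes 8 hours, so it must start by 41 − 8 = hour 33.
Since task 5 (must start by hour 33) depends on it, task 4 must finish by hour 33. Backing off its 8-hour duration gives a latest start of hour 25.
So task 4 can start as early as hour 22 and as late as hour 25, giving 25 − 22 = 3 hours of slack.

3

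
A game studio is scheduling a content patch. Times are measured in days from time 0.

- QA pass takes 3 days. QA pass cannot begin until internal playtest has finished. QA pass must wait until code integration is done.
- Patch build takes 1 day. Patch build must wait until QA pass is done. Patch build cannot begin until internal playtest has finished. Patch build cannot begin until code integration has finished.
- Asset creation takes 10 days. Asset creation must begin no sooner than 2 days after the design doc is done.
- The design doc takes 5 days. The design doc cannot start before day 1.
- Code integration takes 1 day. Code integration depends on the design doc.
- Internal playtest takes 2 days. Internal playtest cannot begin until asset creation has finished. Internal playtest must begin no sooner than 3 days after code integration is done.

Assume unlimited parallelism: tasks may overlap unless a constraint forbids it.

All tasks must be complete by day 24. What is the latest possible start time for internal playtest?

To finish by day 24, patch build (duration 1) must start no later than day 23.
QA pass must finish before patch build (must start by day 23). With a 3-day duration, QA pass must start by 23 − 3 = day 20.
For internal playtest: QA pass (must start by day 20); patch build (must start by day 23). The most restrictive is day 20; with a 2-day duration, internal playtest must start by day 18.

18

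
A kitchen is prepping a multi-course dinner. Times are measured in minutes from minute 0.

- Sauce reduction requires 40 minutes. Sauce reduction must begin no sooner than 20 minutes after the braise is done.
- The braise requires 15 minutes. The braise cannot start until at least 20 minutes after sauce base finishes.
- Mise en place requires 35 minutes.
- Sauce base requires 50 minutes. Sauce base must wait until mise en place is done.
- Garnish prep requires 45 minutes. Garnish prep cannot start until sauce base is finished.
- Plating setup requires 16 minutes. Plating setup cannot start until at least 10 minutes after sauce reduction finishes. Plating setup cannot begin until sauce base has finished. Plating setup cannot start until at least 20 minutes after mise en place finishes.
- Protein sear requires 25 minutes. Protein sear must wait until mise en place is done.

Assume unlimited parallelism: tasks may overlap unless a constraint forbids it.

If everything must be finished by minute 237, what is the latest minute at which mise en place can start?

Plating setup must finish by minute 237; it takes 16 minutes, so it must start by 237 − 16 = minute 221.
Sauce reduction has to be done before plating setup (must start by minute 221, minus 10-minute gap → minute 211). That means finishing by minute 211, i.e. starting by 211 − 40 = minute 171.
The braise has to be done before sauce reduction (must start by minute 171, minus 20-minute gap → minute 151). That means finishing by minute 151, i.e. starting by 151 − 15 = minute 136.
Garnish prep has no dependents, so it just needs to finish by minute 237. Starting by 237 − 45 = minute 192 achieves that.
Sauce base feeds the braise (must start by minute 136, minus 20-minute gap → minute 116); plating setup (must start by minute 221); garnish prep (must start by minute 192). Taking the minimum, sauce base must finish by minute 116 and start by 116 − 50 = minute 66.
Nothing follows protein sear; the deadline of minute 237 is its only limit. It must start by 237 − 25 = minute 212.
Mise en place has several dependents: sauce base (must start by minute 66); protein sear (must start by minute 212); plating setup (must start by minute 221, minus 20-minute gap → minute 201). The earliest of those limits is minute 66, so mise en place must start by 66 − 35 = minute 31.

31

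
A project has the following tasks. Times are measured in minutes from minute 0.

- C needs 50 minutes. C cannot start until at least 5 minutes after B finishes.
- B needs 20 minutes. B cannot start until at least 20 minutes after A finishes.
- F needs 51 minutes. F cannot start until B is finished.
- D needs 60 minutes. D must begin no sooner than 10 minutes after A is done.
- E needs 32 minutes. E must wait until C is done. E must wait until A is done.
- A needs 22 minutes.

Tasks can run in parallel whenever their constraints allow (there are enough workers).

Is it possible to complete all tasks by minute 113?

A can start immediately at minute 0; it finishes at minute 22.
After A (finishes minute 22, plus 10-minute gap → minute 32), D can start at minute 32 and finishes at minute 92.
B cannot begin until A (finishes minute 22, plus 20-minute gap → minute 42). It runs from minute 42 to 42 + 20 = minute 62.
F cannot begin until B (finishes minute 62). It runs from minute 62 to 62 + 51 = minute 113.
C cannot begin until B (finishes minute 62, plus 5-minute gap → minute 67). It runs from minute 67 to 67 + 50 = minute 117.
E cannot start until C (finishes minute 117); A (finishes minute 22). The controlling bound is minute 117, so E finishes at 117 + 32 = minute 149.
The earliest everything can be done is minute 149, which is after the deadline of 113, so it is not possible.

No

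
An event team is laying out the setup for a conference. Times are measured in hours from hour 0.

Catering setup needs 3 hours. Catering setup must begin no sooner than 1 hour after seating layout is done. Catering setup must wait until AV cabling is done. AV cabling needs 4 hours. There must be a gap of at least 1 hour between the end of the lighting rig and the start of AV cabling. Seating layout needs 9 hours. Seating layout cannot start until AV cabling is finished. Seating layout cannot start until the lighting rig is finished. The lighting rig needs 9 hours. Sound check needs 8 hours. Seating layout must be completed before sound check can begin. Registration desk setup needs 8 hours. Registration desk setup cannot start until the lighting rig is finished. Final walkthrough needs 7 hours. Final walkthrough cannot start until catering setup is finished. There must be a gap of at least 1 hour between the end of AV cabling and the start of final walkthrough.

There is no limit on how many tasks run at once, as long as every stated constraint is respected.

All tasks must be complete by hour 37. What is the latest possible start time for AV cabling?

Nothing follows final walkthrough; the deadline of hour 37 is its only limit. It must start by 37 − 7 = hour 30.
Catering setup has to be done before final walkthrough (must start by hour 30). That means finishing by hour 30, i.e. starting by 30 − 3 = hour 27.
Sound check must finish by hour 37; it takes 8 hours, so it must start by 37 − 8 = hour 29.
Seating layout must finish in time for catering setup (must start by hour 27, minus 1-hour gap → hour 26); sound check (must start by hour 29). The tightest is hour 26, so seating layout must start by 26 − 9 = hour 17.
AV cabling has several dependents: seating layout (must start by hour 17); catering setup (must start by hour 27); final walkthrough (must start by hour 30, minus 1-hour gap → hour 29). The earliest of those limits is hour 17, so AV cabling must start by 17 − 4 = hour 13.

13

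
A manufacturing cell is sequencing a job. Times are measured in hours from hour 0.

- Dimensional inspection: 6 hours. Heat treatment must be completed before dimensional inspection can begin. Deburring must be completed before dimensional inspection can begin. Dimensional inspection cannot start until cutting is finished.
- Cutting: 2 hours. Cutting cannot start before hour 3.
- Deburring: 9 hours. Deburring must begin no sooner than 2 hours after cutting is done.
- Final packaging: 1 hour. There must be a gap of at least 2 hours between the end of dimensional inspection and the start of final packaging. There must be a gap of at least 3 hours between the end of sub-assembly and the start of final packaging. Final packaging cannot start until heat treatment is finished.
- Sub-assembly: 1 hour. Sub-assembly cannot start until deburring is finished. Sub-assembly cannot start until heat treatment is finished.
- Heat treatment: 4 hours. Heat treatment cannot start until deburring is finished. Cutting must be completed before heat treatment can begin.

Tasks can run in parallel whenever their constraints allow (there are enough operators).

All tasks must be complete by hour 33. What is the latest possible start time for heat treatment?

To finish by hour 33, final packaging (duration 1) must start no later than hour 32.
Dimensional inspection feeds into final packaging (must start by hour 32, minus 2-hour gap → hour 30); so dimensional inspection must finish by hour 30 and therefore start by hour 24.
Sub-assembly must finish before final packaging (must start by hour 32, minus 3-hour gap → hour 29). With a 1-hour duration, sub-assembly must start by 29 − 1 = hour 28.
Heat treatment has several dependents: dimensional inspection (must start by hour 24); sub-assembly (must start by hour 28); final packaging (must start by hour 32). The earliest of those limits is hour 24, so heat treatment must start by 24 − 4 = hour 20.

20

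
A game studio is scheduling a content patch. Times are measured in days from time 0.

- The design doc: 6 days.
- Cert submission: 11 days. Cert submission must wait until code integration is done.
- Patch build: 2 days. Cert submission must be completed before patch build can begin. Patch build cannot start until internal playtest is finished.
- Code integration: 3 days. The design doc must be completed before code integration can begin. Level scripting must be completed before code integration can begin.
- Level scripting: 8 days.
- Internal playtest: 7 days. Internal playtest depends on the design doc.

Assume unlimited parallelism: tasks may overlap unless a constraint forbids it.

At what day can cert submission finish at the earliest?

22

Level scripting can start immediately at day 0; it finishes at day 8.
The design doc can start immediately at day 0; it finishes at day 6.
For code integration: the design doc (finishes day 6); level scripting (finishes day 8). Taking the maximum gives a start of day 8, and it finishes at 8 + 3 = day 11.
After code integration (finishes day 11), cert submission can start at day 11 and finishes at day 22.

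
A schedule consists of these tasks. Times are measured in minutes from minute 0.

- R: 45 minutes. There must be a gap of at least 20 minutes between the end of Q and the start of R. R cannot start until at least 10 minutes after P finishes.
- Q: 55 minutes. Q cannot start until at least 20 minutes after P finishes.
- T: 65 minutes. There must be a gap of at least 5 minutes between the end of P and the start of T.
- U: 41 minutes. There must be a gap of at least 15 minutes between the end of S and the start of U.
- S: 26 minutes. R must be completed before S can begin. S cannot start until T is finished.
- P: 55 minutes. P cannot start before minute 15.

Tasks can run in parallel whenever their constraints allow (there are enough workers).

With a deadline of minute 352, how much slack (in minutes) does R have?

P cannot begin until its own release at minute 15. It runs from minute 15 to 15 + 55 = minute 70.
Q cannot begin until P (finishes minute 70, plus 20-minute gap → minute 90). It runs from minute 90 to 90 + 55 = minute 145.
R needs all of Q (finishes minute 145, plus 20-minute gap → minute 165); P (finishes minute 70, plus 10-minute gap → minute 80). That puts its earliest start at minute 165; it finishes at 165 + 45 = minute 210.

Working backward from the deadline:
U must finish by minute 352; it takes 41 minutes, so it must start by 352 − 41 = minute 311.
S must finish before U (must start by minute 311, minus 15-minute gap → minute 296). With a 26-minute duration, S must start by 296 − 26 = minute 270.
R feeds into S (must start by minute 270); so R must finish by minute 270 and therefore start by minute 225.
So R can start as early as minute 165 and as late as minute 225, giving 225 − 165 = 60 minutes of slack.

60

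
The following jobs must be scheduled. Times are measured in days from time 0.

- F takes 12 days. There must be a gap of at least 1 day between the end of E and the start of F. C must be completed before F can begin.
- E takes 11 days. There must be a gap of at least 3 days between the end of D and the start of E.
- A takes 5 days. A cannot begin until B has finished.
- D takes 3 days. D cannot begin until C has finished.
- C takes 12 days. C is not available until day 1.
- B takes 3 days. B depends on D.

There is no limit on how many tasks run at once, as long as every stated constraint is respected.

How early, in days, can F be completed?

43

After its own release at day 1, C can start at day 1 and finishes at day 13.
D cannot begin until C (finishes day 13). It runs from day 13 to 13 + 3 = day 16.
After D (finishes day 16, plus 3-day gap → day 19), E can start at day 19 and finishes at day 30.
F needs all of E (finishes day 30, plus 1-day gap → day 31); C (finishes day 13). That puts its earliest start at day 31; it finishes at 31 + 12 = day 43.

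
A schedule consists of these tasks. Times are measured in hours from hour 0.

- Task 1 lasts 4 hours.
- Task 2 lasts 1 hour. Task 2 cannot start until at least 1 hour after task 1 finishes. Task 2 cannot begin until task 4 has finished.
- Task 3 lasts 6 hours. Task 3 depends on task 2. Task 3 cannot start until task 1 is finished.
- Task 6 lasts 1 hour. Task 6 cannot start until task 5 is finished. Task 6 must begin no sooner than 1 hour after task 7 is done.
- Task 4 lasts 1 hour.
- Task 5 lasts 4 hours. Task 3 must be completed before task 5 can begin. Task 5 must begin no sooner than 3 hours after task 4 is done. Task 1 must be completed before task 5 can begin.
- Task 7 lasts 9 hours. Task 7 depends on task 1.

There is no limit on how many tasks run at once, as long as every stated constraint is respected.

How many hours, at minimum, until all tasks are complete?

17

Task 4 has no prerequisites, so it starts at hour 0 and finishes at hour 1.
Nothing blocks task 1, so it runs from hour 0 to hour 4.
Task 7 waits on task 1 (finishes hour 4), so it starts at hour 4 and finishes at 4 + 9 = hour 13.
Task 2 has to wait for task 1 (finishes hour 4, plus 1-hour gap → hour 5); task 4 (finishes hour 1). The latest of these is hour 5, so task 2 runs hour 5 to 5 + 1 = hour 6.
Task 3 cannot start until task 2 (finishes hour 6); task 1 (finishes hour 4). The controlling bound is hour 6, so task 3 finishes at 6 + 6 = hour 12.
Task 5 has to wait for task 3 (finishes hour 12); task 4 (finishes hour 1, plus 3-hour gap → hour 4); task 1 (finishes hour 4). The latest of these is hour 12, so task 5 runs hour 12 to 12 + 4 = hour 16.
For task 6: task 5 (finishes hour 16); task 7 (finishes hour 13, plus 1-hour gap → hour 14). Taking the maximum gives a start of hour 16, and it finishes at 16 + 1 = hour 17.
All tasks are finished once the last one completes. Finish times: Task 1 at 4, Task 2 at 6, Task 3 at 12, Task 4 at 1, Task 5 at 16, Task 6 at 17, Task 7 at 13. The latest is hour 17.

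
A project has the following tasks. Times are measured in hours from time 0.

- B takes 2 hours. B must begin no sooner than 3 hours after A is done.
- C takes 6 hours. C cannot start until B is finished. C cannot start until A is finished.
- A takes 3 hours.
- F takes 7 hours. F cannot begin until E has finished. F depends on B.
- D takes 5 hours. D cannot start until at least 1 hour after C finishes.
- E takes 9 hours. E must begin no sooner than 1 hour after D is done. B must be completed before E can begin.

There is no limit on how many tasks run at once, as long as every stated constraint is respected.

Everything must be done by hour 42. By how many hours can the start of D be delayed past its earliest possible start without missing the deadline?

Nothing blocks A, so it runs from hour 0 to hour 3.
B cannot begin until A (finishes hour 3, plus 3-hour gap → hour 6). It runs from hour 6 to 6 + 2 = hour 8.
C cannot start until B (finishes hour 8); A (finishes hour 3). The controlling bound is hour 8, so C finishes at 8 + 6 = hour 14.
After C (finishes hour 14, plus 1-hour gap → hour 15), D can start at hour 15 and finishes at hour 20.

Working backward from the deadline:
Nothing follows F; the deadline of hour 42 is its only limit. It must start by 42 − 7 = hour 35.
Since F (must start by hour 35) depends on it, E must finish by hour 35. Backing off its 9-hour duration gives a latest start of hour 26.
D has to be done before E (must start by hour 26, minus 1-hour gap → hour 25). That means finishing by hour 25, i.e. starting by 25 − 5 = hour 20.
So D can start as early as hour 15 and as late as hour 20, giving 20 − 15 = 5 hours of slack.

5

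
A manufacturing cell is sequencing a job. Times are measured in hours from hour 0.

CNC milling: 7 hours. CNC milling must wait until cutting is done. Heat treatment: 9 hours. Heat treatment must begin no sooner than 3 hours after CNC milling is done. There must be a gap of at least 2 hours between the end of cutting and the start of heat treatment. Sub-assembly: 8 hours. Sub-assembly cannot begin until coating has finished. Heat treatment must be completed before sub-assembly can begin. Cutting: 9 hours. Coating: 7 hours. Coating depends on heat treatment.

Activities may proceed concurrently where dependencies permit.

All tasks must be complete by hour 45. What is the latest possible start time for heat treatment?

21

Sub-assembly has no dependents, so it just needs to finish by hour 45. Starting by 45 − 8 = hour 37 achieves that.
Coating must finish before sub-assembly (must start by hour 37). With a 7-hour duration, coating must start by 37 − 7 = hour 30.
Heat treatment must finish in time for coating (must start by hour 30); sub-assembly (must start by hour 37). The tightest is hour 30, so heat treatment must start by 30 − 9 = hour 21.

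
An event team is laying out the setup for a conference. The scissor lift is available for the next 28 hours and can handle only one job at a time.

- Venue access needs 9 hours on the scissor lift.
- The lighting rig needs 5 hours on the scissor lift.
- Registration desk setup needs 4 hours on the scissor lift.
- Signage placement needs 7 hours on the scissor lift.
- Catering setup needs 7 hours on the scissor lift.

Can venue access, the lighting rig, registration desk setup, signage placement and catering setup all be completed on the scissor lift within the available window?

No

Running back to back, the jobs need 9 + 5 + 4 + 7 + 7 = 32 hours on the scissor lift.
Since 32 > 28, they cannot all fit.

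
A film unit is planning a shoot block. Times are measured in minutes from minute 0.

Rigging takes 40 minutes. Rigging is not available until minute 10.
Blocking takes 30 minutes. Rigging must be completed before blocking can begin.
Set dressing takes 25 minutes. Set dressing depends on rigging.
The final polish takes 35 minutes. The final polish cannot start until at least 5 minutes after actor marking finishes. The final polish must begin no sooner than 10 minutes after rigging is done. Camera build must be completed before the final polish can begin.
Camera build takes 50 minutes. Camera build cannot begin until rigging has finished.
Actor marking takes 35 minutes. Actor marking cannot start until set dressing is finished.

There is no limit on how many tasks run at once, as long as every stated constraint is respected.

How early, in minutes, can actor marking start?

Rigging waits on its own release at minute 10, so it starts at minute 10 and finishes at 10 + 40 = minute 50.
Set dressing cannot begin until rigging (finishes minute 50). It runs from minute 50 to 50 + 25 = minute 75.
Actor marking waits on set dressing (finishes minute 75), so the earliest it can start is minute 75.

75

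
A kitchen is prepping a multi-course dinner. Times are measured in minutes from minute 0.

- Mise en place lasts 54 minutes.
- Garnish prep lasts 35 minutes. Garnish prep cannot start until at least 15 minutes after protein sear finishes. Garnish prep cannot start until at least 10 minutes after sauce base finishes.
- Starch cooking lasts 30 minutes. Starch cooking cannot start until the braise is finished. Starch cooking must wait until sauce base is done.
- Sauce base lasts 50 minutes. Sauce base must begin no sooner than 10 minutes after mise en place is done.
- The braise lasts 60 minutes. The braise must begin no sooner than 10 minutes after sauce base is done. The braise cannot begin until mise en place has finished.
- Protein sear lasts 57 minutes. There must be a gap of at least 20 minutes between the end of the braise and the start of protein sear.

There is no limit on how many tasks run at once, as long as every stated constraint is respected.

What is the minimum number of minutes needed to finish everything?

311

Nothing blocks mise en place, so it runs from minute 0 to minute 54.
Sauce base waits on mise en place (finishes minute 54, plus 10-minute gap → minute 64), so it starts at minute 64 and finishes at 64 + 50 = minute 114.
The braise has to wait for sauce base (finishes minute 114, plus 10-minute gap → minute 124); mise en place (finishes minute 54). The latest of these is minute 124, so the braise runs minute 124 to 124 + 60 = minute 184.
Starch cooking cannot start until the braise (finishes minute 184); sauce base (finishes minute 114). The controlling bound is minute 184, so starch cooking finishes at 184 + 30 = minute 214.
Protein sear waits on the braise (finishes minute 184, plus 20-minute gap → minute 204), so it starts at minute 204 and finishes at 204 + 57 = minute 261.
Garnish prep cannot start until protein sear (finishes minute 261, plus 15-minute gap → minute 276); sauce base (finishes minute 114, plus 10-minute gap → minute 124). The controlling bound is minute 276, so garnish prep finishes at 276 + 35 = minute 311.
All tasks are finished once the last one completes. Finish times: Mise en place at 54, Sauce base at 114, The braise at 184, Protein sear at 261, Starch cooking at 214, Garnish prep at 311. The latest is minute 311.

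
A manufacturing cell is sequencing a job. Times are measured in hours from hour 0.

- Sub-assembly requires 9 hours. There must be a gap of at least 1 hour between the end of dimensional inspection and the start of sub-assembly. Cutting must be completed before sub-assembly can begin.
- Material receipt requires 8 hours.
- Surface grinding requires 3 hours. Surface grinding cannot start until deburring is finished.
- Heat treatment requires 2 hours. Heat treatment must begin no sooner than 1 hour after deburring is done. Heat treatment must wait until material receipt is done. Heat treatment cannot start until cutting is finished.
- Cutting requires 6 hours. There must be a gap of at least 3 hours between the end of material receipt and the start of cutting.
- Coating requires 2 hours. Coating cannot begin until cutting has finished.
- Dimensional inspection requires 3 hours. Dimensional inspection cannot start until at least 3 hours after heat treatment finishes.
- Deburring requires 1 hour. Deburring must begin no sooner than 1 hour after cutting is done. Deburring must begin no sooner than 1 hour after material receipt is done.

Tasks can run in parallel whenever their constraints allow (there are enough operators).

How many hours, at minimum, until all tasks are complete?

Material receipt can start immediately at hour 0; it finishes at hour 8.
Cutting waits on material receipt (finishes hour 8, plus 3-hour gap → hour 11), so it starts at hour 11 and finishes at 11 + 6 = hour 17.
Coating waits on cutting (finishes hour 17), so it starts at hour 17 and finishes at 17 + 2 = hour 19.
Deburring needs all of cutting (finishes hour 17, plus 1-hour gap → hour 18); material receipt (finishes hour 8, plus 1-hour gap → hour 9). That puts its earliest start at hour 18; it finishes at 18 + 1 = hour 19.
After deburring (finishes hour 19), surface grinding can start at hour 19 and finishes at hour 22.
Heat treatment needs all of deburring (finishes hour 19, plus 1-hour gap → hour 20); material receipt (finishes hour 8); cutting (finishes hour 17). That puts its earliest start at hour 20; it finishes at 20 + 2 = hour 22.
After heat treatment (finishes hour 22, plus 3-hour gap → hour 25), dimensional inspection can start at hour 25 and finishes at hour 28.
For sub-assembly: dimensional inspection (finishes hour 28, plus 1-hour gap → hour 29); cutting (finishes hour 17). Taking the maximum gives a start of hour 29, and it finishes at 29 + 9 = hour 38.
All tasks are finished once the last one completes. Finish times: Material receipt at 8, Cutting at 17, Deburring at 19, Heat treatment at 22, Surface grinding at 22, Dimensional inspection at 28, Coating at 19, Sub-assembly at 38. The latest is hour 38.

38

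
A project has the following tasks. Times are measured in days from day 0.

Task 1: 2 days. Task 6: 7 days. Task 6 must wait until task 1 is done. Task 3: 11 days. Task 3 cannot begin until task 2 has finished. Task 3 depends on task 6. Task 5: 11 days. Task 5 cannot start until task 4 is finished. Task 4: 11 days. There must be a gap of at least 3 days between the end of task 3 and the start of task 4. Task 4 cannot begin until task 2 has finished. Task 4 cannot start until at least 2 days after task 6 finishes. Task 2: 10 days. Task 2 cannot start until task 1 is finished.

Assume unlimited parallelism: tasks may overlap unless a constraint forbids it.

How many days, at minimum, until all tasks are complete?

Task 1 can start immediately at day 0; it finishes at day 2.
After task 1 (finishes day 2), task 6 can start at day 2 and finishes at day 9.
Task 2 cannot begin until task 1 (finishes day 2). It runs from day 2 to 2 + 10 = day 12.
Task 3 cannot start until task 2 (finishes day 12); task 6 (finishes day 9). The controlling bound is day 12, so task 3 finishes at 12 + 11 = day 23.
For task 4: task 3 (finishes day 23, plus 3-day gap → day 26); task 2 (finishes day 12); task 6 (finishes day 9, plus 2-day gap → day 11). Taking the maximum gives a start of day 26, and it finishes at 26 + 11 = day 37.
After task 4 (finishes day 37), task 5 can start at day 37 and finishes at day 48.
All tasks are finished once the last one completes. Finish times: Task 1 at 2, Task 2 at 12, Task 3 at 23, Task 4 at 37, Task 5 at 48, Task 6 at 9. The latest is day 48.

48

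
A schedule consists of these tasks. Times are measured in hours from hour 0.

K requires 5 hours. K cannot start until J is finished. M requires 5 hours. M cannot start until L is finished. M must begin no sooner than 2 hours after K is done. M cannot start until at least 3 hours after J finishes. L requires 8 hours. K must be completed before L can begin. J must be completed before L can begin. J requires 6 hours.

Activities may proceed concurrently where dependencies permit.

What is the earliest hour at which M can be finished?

J can start immediately at hour 0; it finishes at hour 6.
K waits on J (finishes hour 6), so it starts at hour 6 and finishes at 6 + 5 = hour 11.
L has to wait for K (finishes hour 11); J (finishes hour 6). The latest of these is hour 11, so L runs hour 11 to 11 + 8 = hour 19.
For M: L (finishes hour 19); K (finishes hour 11, plus 2-hour gap → hour 13); J (finishes hour 6, plus 3-hour gap → hour 9). Taking the maximum gives a start of hour 19, and it finishes at 19 + 5 = hour 24.

24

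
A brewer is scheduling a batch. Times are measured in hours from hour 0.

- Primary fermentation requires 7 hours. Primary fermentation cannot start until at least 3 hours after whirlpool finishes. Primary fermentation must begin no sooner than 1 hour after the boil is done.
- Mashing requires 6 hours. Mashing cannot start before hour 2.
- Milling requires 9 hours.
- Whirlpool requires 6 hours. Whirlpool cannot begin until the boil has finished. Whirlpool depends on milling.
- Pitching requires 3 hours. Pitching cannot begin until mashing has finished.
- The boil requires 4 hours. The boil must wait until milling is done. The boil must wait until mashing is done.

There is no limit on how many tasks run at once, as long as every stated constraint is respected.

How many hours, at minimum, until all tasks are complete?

29

Mashing cannot begin until its own release at hour 2. It runs from hour 2 to 2 + 6 = hour 8.
After mashing (finishes hour 8), pitching can start at hour 8 and finishes at hour 11.
Milling has no prerequisites, so it starts at hour 0 and finishes at hour 9.
The boil needs all of milling (finishes hour 9); mashing (finishes hour 8). That puts its earliest start at hour 9; it finishes at 9 + 4 = hour 13.
Whirlpool has to wait for the boil (finishes hour 13); milling (finishes hour 9). The latest of these is hour 13, so whirlpool runs hour 13 to 13 + 6 = hour 19.
Primary fermentation cannot start until whirlpool (finishes hour 19, plus 3-hour gap → hour 22); the boil (finishes hour 13, plus 1-hour gap → hour 14). The controlling bound is hour 22, so primary fermentation finishes at 22 + 7 = hour 29.
All tasks are finished once the last one completes. Finish times: Milling at 9, Mashing at 8, The boil at 13, Whirlpool at 19, Pitching at 11, Primary fermentation at 29. The latest is hour 29.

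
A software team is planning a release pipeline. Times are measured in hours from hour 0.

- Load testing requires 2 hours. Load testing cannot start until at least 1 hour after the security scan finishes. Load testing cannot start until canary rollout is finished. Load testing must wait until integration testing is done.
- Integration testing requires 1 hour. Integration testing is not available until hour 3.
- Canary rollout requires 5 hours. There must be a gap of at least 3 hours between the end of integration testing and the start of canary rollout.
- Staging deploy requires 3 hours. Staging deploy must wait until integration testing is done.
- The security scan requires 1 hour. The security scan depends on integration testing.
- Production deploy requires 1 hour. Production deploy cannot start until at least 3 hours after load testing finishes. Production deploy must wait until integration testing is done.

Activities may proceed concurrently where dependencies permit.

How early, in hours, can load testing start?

12

Integration testing cannot begin until its own release at hour 3. It runs from hour 3 to 3 + 1 = hour 4.
Canary rollout waits on integration testing (finishes hour 4, plus 3-hour gap → hour 7), so it starts at hour 7 and finishes at 7 + 5 = hour 12.
After integration testing (finishes hour 4), the security scan can start at hour 4 and finishes at hour 5.
Load testing waits on the security scan (finishes hour 5, plus 1-hour gap → hour 6); canary rollout (finishes hour 12); integration testing (finishes hour 4). The latest of these is hour 12, which is the earliest load testing can start.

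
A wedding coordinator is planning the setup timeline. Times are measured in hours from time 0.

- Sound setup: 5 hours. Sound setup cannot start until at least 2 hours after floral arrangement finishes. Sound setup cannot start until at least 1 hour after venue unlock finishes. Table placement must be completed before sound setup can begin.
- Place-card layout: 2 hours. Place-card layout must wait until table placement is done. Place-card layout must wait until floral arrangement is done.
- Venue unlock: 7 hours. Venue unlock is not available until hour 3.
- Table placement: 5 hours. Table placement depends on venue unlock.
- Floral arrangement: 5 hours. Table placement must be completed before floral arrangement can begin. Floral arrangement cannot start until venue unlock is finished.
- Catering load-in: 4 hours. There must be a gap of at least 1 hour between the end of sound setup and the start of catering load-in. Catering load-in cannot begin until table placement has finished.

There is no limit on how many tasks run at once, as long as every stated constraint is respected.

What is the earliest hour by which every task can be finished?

Venue unlock waits on its own release at hour 3, so it starts at hour 3 and finishes at 3 + 7 = hour 10.
Table placement cannot begin until venue unlock (finishes hour 10). It runs from hour 10 to 10 + 5 = hour 15.
Floral arrangement has to wait for table placement (finishes hour 15); venue unlock (finishes hour 10). The latest of these is hour 15, so floral arrangement runs hour 15 to 15 + 5 = hour 20.
Place-card layout has to wait for table placement (finishes hour 15); floral arrangement (finishes hour 20). The latest of these is hour 20, so place-card layout runs hour 20 to 20 + 2 = hour 22.
Sound setup has to wait for floral arrangement (finishes hour 20, plus 2-hour gap → hour 22); venue unlock (finishes hour 10, plus 1-hour gap → hour 11); table placement (finishes hour 15). The latest of these is hour 22, so sound setup runs hour 22 to 22 + 5 = hour 27.
Catering load-in cannot start until sound setup (finishes hour 27, plus 1-hour gap → hour 28); table placement (finishes hour 15). The controlling bound is hour 28, so catering load-in finishes at 28 + 4 = hour 32.
All tasks are finished once the last one completes. Finish times: Venue unlock at 10, Table placement at 15, Floral arrangement at 20, Sound setup at 27, Catering load-in at 32, Place-card layout at 22. The latest is hour 32.

32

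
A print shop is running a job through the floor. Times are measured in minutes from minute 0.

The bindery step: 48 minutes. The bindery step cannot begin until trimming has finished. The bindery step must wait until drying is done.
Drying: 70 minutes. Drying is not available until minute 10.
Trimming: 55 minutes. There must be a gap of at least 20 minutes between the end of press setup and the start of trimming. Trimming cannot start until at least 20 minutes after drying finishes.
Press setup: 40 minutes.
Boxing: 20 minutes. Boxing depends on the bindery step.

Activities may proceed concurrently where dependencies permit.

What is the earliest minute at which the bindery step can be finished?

After its own release at minute 10, drying can start at minute 10 and finishes at minute 80.
Press setup has no prerequisites, so it starts at minute 0 and finishes at minute 40.
For trimming: press setup (finishes minute 40, plus 20-minute gap → minute 60); drying (finishes minute 80, plus 20-minute gap → minute 100). Taking the maximum gives a start of minute 100, and it finishes at 100 + 55 = minute 155.
The bindery step needs all of trimming (finishes minute 155); drying (finishes minute 80). That puts its earliest start at minute 155; it finishes at 155 + 48 = minute 203.

203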